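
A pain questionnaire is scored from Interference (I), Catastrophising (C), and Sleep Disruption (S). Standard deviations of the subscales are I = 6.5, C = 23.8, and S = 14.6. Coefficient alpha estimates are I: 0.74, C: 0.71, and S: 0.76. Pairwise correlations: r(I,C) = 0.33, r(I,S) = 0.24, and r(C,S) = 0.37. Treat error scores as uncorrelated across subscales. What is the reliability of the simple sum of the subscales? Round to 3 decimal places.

0.815

Var(I+C+S) = 6.5² + 23.8² + 14.6² + 2·[6.5·23.8·0.33 + 6.5·14.6·0.24 + 23.8·14.6·0.37] = 821.85 + 404.789 = 1226.64.
With uncorrelated errors the cross-covariances are all true-score covariance, so they carry over unchanged; only the diagonal terms shrink to ρᵢσᵢ².
True-score variance = [6.5²·0.74 + 23.8²·0.71 + 14.6²·0.76] + 404.789 = 595.439 + 404.789 = 1000.23.
Reliability = 1000.23 / 1226.64 = 0.815.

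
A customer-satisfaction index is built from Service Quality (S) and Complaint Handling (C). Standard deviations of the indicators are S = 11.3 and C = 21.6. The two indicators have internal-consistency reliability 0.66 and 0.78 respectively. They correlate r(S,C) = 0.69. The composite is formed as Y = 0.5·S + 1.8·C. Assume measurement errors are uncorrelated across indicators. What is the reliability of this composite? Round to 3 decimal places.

0.814

Var(Y) = 0.5²·11.3² + 1.8²·21.6² + 2·[0.9·11.3·21.6·0.69] = 1543.58 + 303.147 = 1846.72.
With uncorrelated errors the cross-covariances are all true-score covariance, so they carry over unchanged; only the diagonal terms shrink to ρᵢσᵢ².
True-score variance = [0.5²·11.3²·0.66 + 1.8²·21.6²·0.78] + 303.147 = 1200.16 + 303.147 = 1503.31.
Reliability = 1503.31 / 1846.72 = 0.814.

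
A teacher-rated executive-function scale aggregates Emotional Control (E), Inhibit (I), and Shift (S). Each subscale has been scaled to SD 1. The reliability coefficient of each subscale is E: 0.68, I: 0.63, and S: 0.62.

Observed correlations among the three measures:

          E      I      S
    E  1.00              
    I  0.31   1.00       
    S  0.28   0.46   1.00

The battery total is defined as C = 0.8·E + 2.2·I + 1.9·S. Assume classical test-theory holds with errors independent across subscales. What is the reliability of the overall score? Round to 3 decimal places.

Var(C) = 0.8² + 2.2² + 1.9² + 2·[1.76·0.31 + 1.52·0.28 + 4.18·0.46] = 9.09 + 5.788 = 14.878.
Under uncorrelated errors the observed covariances equal the true-score covariances, so only the own-variance terms attenuate.
True-score variance = [0.8²·0.68 + 2.2²·0.63 + 1.9²·0.62] + 5.788 = 5.7226 + 5.788 = 11.5106.
Reliability = 11.5106 / 14.878 = 0.774.

0.774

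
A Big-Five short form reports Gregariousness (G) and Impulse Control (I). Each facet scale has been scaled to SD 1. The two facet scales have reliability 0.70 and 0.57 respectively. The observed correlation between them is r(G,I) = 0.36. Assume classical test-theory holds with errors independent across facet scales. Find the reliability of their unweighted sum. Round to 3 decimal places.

0.732

Var(G+I) = 2 + 2·[0.36] = 2 + 0.72 = 2.72.
Under uncorrelated errors the observed covariances equal the true-score covariances, so only the own-variance terms attenuate.
True-score variance = [0.70 + 0.57] + 0.72 = 1.27 + 0.72 = 1.99.
Reliability = 1.99 / 2.72 = 0.732.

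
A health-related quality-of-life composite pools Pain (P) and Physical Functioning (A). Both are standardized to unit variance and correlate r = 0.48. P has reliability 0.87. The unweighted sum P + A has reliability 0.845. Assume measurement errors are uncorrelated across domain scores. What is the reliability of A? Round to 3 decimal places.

Var(P+A) = 2 + 2·0.48 = 2.960.
True-score variance = ρ_P + ρ_A + 2·0.48, so 0.845 = (0.87 + ρ_A + 0.96) / 2.960.
ρ_A = 0.845·2.960 − 0.87 − 0.96 = 0.671.

0.671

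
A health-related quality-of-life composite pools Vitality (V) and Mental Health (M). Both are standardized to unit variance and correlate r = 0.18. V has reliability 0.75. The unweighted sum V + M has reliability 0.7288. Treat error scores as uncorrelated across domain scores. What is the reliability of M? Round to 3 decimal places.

Var(V+M) = 2 + 2·0.18 = 2.360.
True-score variance = ρ_V + ρ_M + 2·0.18, so 0.7288 = (0.75 + ρ_M + 0.36) / 2.360.
ρ_M = 0.7288·2.360 − 0.75 − 0.36 = 0.610.

0.610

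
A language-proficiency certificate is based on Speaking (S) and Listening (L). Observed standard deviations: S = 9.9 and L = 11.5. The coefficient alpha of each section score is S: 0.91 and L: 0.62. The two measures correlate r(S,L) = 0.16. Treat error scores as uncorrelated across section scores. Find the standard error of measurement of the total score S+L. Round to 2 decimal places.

7.69

Var(total) = 230.26 + 36.432 = 266.692.
True-score variance = 171.184 + 36.432 = 207.616, so reliability = 0.7785.
Error variance = 266.692 − 207.616 = 59.0759; SEM = √59.0759 = 7.69.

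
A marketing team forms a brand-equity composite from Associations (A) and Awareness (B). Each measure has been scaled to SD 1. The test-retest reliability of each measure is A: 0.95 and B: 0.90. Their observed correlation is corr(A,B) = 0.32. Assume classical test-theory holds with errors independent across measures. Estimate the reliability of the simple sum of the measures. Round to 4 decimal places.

0.9432

Var(A+B) = 2 + 2·[0.32] = 2 + 0.64 = 2.64.
With uncorrelated errors the cross-covariances are all true-score covariance, so they carry over unchanged; only the diagonal terms shrink to ρᵢσᵢ².
True-score variance = [0.95 + 0.90] + 0.64 = 1.85 + 0.64 = 2.49.
Reliability = 2.49 / 2.64 = 0.9432.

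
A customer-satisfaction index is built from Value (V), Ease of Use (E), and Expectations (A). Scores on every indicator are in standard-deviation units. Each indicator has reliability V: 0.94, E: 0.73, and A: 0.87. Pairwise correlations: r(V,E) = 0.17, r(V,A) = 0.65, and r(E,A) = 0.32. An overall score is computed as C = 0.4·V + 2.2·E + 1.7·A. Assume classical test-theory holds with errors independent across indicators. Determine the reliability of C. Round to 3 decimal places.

0.852

Var(C) = 0.4² + 2.2² + 1.7² + 2·[0.88·0.17 + 0.68·0.65 + 3.74·0.32] = 7.89 + 3.5768 = 11.4668.
Under uncorrelated errors the observed covariances equal the true-score covariances, so only the own-variance terms attenuate.
True-score variance = [0.4²·0.94 + 2.2²·0.73 + 1.7²·0.87] + 3.5768 = 6.1979 + 3.5768 = 9.7747.
Reliability = 9.7747 / 11.4668 = 0.852.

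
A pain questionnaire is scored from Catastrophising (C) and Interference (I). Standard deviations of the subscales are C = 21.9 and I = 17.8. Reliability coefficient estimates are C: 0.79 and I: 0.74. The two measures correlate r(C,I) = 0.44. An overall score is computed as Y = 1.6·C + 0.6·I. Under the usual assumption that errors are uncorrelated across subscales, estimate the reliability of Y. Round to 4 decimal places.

Var(Y) = 1.6²·21.9² + 0.6²·17.8² + 2·[0.96·21.9·17.8·0.44] = 1341.86 + 329.32 = 1671.18.
With uncorrelated errors the cross-covariances are all true-score covariance, so they carry over unchanged; only the diagonal terms shrink to ρᵢσᵢ².
True-score variance = [1.6²·21.9²·0.79 + 0.6²·17.8²·0.74] + 329.32 = 1054.37 + 329.32 = 1383.69.
Reliability = 1383.69 / 1671.18 = 0.8280.

0.8280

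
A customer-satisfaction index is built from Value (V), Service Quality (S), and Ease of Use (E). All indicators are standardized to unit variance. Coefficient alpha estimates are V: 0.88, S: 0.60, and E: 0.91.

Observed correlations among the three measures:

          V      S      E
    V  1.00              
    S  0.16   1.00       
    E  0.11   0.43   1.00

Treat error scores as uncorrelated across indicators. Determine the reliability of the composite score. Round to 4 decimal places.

Var(V+S+E) = 3 + 2·[0.16 + 0.11 + 0.43] = 3 + 1.4 = 4.4.
Because errors are independent across components, Cov(Tᵢ,Tⱼ) = Cov(Xᵢ,Xⱼ); the off-diagonal part of the true-score variance is the same as above.
True-score variance = [0.88 + 0.60 + 0.91] + 1.4 = 2.39 + 1.4 = 3.79.
Reliability = 3.79 / 4.4 = 0.8614.

0.8614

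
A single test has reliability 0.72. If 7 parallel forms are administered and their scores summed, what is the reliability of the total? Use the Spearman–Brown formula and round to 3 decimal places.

0.947

ρ_k = kρ / (1 + (k−1)ρ) = 7·0.72 / (1 + 6·0.72) = 5.040 / 5.320 = 0.947.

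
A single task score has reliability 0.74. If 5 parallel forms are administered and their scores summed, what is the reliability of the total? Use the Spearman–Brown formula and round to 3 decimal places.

0.934

ρ_k = kρ / (1 + (k−1)ρ) = 5·0.74 / (1 + 4·0.74) = 3.700 / 3.960 = 0.934.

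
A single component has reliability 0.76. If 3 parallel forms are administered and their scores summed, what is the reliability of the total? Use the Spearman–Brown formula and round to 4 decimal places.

ρ_k = kρ / (1 + (k−1)ρ) = 3·0.76 / (1 + 2·0.76) = 2.280 / 2.520 = 0.9048.

0.9048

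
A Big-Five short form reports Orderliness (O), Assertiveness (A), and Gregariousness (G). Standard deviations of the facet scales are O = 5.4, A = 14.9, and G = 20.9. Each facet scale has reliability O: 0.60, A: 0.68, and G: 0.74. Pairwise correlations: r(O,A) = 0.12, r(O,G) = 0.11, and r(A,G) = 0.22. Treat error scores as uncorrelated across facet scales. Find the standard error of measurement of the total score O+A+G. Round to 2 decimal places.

Var(total) = 687.98 + 181.16 = 869.14.
True-score variance = 491.702 + 181.16 = 672.862, so reliability = 0.7742.
Error variance = 869.14 − 672.862 = 196.278; SEM = √196.278 = 14.01.

14.01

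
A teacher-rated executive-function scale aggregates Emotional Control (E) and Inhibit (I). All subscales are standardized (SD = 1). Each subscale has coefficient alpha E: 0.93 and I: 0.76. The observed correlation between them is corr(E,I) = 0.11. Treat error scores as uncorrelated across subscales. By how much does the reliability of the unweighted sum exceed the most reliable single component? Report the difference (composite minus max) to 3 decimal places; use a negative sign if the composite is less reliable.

-0.070

Var(sum) = 2 + 0.22 = 2.22; true-score variance = 1.69 + 0.22 = 1.91; composite reliability = 0.8604.
Max component reliability = 0.9300.
Difference = 0.8604 − 0.9300 = -0.070.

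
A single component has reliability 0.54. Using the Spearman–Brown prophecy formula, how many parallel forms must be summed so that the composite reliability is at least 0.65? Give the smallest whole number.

k ≥ ρ*(1−ρ₁)/(ρ₁(1−ρ*)) = 0.65·0.46 / (0.54·0.35) = 1.582.
Smallest integer k = 2.

2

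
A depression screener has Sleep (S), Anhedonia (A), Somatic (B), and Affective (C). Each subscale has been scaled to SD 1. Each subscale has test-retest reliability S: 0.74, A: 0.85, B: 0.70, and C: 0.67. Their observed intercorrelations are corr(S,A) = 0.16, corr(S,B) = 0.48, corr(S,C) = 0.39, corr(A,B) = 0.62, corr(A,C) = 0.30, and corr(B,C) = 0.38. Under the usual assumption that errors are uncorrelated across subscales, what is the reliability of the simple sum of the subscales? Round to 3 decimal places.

Var(S+A+B+C) = 4 + 2·[0.16 + 0.48 + 0.39 + 0.62 + 0.30 + 0.38] = 4 + 4.66 = 8.66.
Because errors are independent across components, Cov(Tᵢ,Tⱼ) = Cov(Xᵢ,Xⱼ); the off-diagonal part of the true-score variance is the same as above.
True-score variance = [0.74 + 0.85 + 0.70 + 0.67] + 4.66 = 2.96 + 4.66 = 7.62.
Reliability = 7.62 / 8.66 = 0.880.

0.880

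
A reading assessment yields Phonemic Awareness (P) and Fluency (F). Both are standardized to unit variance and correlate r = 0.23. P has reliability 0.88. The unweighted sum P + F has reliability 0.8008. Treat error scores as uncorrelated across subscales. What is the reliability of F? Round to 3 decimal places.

0.630

Var(P+F) = 2 + 2·0.23 = 2.460.
True-score variance = ρ_P + ρ_F + 2·0.23, so 0.8008 = (0.88 + ρ_F + 0.46) / 2.460.
ρ_F = 0.8008·2.460 − 0.88 − 0.46 = 0.630.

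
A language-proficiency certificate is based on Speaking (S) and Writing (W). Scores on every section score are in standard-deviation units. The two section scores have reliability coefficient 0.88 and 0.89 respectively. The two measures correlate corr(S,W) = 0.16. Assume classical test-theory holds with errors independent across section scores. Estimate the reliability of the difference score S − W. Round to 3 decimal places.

Var(S−W) = 1 + 1 − 2·0.16 = 2 − 0.32 = 1.68.
With uncorrelated errors the cross-covariances are all true-score covariance, so they carry over unchanged; only the diagonal terms shrink to ρᵢσᵢ².
True-score variance = [0.88 + 0.89] − 0.32 = 1.77 − 0.32 = 1.45.
Reliability = 1.45 / 1.68 = 0.863.

0.863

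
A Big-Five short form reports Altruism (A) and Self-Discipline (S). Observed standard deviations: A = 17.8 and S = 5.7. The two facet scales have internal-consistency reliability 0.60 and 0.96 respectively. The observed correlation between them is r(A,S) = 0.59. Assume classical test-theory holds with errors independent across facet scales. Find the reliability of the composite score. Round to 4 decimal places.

0.7270

Var(A+S) = 17.8² + 5.7² + 2·[17.8·5.7·0.59] = 349.33 + 119.723 = 469.053.
With uncorrelated errors the cross-covariances are all true-score covariance, so they carry over unchanged; only the diagonal terms shrink to ρᵢσᵢ².
True-score variance = [17.8²·0.60 + 5.7²·0.96] + 119.723 = 221.294 + 119.723 = 341.017.
Reliability = 341.017 / 469.053 = 0.7270.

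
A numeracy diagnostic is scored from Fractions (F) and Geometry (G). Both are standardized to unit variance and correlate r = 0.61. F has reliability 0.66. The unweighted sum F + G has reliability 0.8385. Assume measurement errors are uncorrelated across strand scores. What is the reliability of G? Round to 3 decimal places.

0.820

Var(F+G) = 2 + 2·0.61 = 3.220.
True-score variance = ρ_F + ρ_G + 2·0.61, so 0.8385 = (0.66 + ρ_G + 1.22) / 3.220.
ρ_G = 0.8385·3.220 − 0.66 − 1.22 = 0.820.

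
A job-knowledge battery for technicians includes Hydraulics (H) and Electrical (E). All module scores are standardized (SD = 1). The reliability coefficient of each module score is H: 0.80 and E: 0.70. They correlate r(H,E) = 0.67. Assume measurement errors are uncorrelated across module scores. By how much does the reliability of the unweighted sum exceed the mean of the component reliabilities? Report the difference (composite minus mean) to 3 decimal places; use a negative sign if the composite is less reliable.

0.100

Var(sum) = 2 + 1.34 = 3.34; true-score variance = 1.5 + 1.34 = 2.84; composite reliability = 0.8503.
Mean component reliability = 0.7500.
Difference = 0.8503 − 0.7500 = 0.100.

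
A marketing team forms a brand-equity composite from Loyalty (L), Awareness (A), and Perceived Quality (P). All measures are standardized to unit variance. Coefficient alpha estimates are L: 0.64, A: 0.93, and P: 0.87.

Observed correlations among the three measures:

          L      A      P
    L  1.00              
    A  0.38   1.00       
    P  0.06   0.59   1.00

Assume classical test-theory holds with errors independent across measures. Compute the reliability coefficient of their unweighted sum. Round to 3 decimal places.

Var(L+A+P) = 3 + 2·[0.38 + 0.06 + 0.59] = 3 + 2.06 = 5.06.
Under uncorrelated errors the observed covariances equal the true-score covariances, so only the own-variance terms attenuate.
True-score variance = [0.64 + 0.93 + 0.87] + 2.06 = 2.44 + 2.06 = 4.5.
Reliability = 4.5 / 5.06 = 0.889.

0.889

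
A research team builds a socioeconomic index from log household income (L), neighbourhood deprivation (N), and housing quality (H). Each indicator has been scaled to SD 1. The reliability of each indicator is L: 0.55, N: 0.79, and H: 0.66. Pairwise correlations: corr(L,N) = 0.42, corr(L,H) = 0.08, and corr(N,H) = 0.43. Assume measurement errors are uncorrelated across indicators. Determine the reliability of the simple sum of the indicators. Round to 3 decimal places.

0.794

Var(L+N+H) = 3 + 2·[0.42 + 0.08 + 0.43] = 3 + 1.86 = 4.86.
With uncorrelated errors the cross-covariances are all true-score covariance, so they carry over unchanged; only the diagonal terms shrink to ρᵢσᵢ².
True-score variance = [0.55 + 0.79 + 0.66] + 1.86 = 2 + 1.86 = 3.86.
Reliability = 3.86 / 4.86 = 0.794.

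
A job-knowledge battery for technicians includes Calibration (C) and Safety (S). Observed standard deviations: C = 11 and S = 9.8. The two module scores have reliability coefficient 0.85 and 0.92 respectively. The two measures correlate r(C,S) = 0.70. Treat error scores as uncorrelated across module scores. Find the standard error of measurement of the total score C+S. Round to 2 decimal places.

5.08

Var(total) = 217.04 + 150.92 = 367.96.
True-score variance = 191.207 + 150.92 = 342.127, so reliability = 0.9298.
Error variance = 367.96 − 342.127 = 25.8332; SEM = √25.8332 = 5.08.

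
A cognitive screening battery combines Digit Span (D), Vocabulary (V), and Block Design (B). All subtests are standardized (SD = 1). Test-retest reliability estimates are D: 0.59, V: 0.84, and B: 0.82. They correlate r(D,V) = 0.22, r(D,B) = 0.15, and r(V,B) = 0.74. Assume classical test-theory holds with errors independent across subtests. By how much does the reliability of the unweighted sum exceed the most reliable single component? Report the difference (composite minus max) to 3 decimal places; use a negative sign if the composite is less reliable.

0.016

Var(sum) = 3 + 2.22 = 5.22; true-score variance = 2.25 + 2.22 = 4.47; composite reliability = 0.8563.
Max component reliability = 0.8400.
Difference = 0.8563 − 0.8400 = 0.016.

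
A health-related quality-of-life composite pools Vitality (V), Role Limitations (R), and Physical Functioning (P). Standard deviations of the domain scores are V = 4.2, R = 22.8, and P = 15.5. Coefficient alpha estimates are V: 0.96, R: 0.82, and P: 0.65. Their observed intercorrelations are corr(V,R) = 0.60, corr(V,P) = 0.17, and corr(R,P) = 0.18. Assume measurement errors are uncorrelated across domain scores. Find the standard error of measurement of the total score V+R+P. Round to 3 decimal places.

13.355

Var(total) = 777.73 + 264.27 = 1042.
True-score variance = 599.366 + 264.27 = 863.636, so reliability = 0.8288.
Error variance = 1042 − 863.636 = 178.364; SEM = √178.364 = 13.355.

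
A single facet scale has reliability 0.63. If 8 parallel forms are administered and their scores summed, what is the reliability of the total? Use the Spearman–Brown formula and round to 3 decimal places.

ρ_k = kρ / (1 + (k−1)ρ) = 8·0.63 / (1 + 7·0.63) = 5.040 / 5.410 = 0.932.

0.932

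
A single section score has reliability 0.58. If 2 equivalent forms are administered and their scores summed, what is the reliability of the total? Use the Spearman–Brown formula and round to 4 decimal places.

ρ_k = kρ / (1 + (k−1)ρ) = 2·0.58 / (1 + 1·0.58) = 1.160 / 1.580 = 0.7342.

0.7342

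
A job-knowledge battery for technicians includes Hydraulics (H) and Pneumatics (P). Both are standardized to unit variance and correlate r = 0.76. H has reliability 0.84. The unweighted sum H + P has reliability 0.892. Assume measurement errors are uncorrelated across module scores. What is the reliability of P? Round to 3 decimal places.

0.780

Var(H+P) = 2 + 2·0.76 = 3.520.
True-score variance = ρ_H + ρ_P + 2·0.76, so 0.892 = (0.84 + ρ_P + 1.52) / 3.520.
ρ_P = 0.892·3.520 − 0.84 − 1.52 = 0.780.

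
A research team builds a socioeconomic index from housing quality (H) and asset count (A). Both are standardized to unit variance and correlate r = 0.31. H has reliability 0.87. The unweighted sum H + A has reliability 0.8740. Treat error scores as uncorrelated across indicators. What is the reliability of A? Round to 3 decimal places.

0.800

Var(H+A) = 2 + 2·0.31 = 2.620.
True-score variance = ρ_H + ρ_A + 2·0.31, so 0.8740 = (0.87 + ρ_A + 0.62) / 2.620.
ρ_A = 0.8740·2.620 − 0.87 − 0.62 = 0.800.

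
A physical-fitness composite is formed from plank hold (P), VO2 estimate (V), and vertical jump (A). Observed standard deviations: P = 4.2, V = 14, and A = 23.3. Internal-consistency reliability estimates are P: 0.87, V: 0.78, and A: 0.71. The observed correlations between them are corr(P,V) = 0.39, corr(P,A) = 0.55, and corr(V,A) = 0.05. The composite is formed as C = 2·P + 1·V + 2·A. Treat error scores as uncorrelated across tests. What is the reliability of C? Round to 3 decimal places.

0.775

Var(C) = 2²·4.2² + 14² + 2²·23.3² + 2·[2·4.2·14·0.39 + 4·4.2·23.3·0.55 + 2·14·23.3·0.05] = 2438.12 + 587.552 = 3025.67.
Because errors are independent across components, Cov(Tᵢ,Tⱼ) = Cov(Xᵢ,Xⱼ); the off-diagonal part of the true-score variance is the same as above.
True-score variance = [2²·4.2²·0.87 + 14²·0.78 + 2²·23.3²·0.71] + 587.552 = 1756.07 + 587.552 = 2343.63.
Reliability = 2343.63 / 3025.67 = 0.775.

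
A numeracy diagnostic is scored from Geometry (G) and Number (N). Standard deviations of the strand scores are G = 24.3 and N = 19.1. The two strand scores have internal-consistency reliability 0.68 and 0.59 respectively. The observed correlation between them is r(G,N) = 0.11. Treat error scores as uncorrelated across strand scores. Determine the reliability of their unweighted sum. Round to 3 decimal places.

Var(G+N) = 24.3² + 19.1² + 2·[24.3·19.1·0.11] = 955.3 + 102.109 = 1057.41.
With uncorrelated errors the cross-covariances are all true-score covariance, so they carry over unchanged; only the diagonal terms shrink to ρᵢσᵢ².
True-score variance = [24.3²·0.68 + 19.1²·0.59] + 102.109 = 616.771 + 102.109 = 718.88.
Reliability = 718.88 / 1057.41 = 0.680.

0.680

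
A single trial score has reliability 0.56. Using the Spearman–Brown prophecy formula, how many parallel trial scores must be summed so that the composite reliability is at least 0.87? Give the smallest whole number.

k ≥ ρ*(1−ρ₁)/(ρ₁(1−ρ*)) = 0.87·0.44 / (0.56·0.13) = 5.258.
Smallest integer k = 6.

6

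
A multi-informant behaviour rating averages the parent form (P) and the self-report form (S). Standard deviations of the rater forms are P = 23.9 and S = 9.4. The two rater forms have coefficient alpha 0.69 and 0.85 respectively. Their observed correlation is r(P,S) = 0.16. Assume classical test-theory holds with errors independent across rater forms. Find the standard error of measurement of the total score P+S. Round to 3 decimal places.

Var(total) = 659.57 + 71.8912 = 731.461.
True-score variance = 469.241 + 71.8912 = 541.132, so reliability = 0.7398.
Error variance = 731.461 − 541.132 = 190.329; SEM = √190.329 = 13.796.

13.796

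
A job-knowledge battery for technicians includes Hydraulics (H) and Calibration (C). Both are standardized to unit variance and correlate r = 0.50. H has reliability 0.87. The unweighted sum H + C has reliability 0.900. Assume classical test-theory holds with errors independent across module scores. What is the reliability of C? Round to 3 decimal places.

0.830

Var(H+C) = 2 + 2·0.50 = 3.000.
True-score variance = ρ_H + ρ_C + 2·0.50, so 0.900 = (0.87 + ρ_C + 1.00) / 3.000.
ρ_C = 0.900·3.000 − 0.87 − 1.00 = 0.830.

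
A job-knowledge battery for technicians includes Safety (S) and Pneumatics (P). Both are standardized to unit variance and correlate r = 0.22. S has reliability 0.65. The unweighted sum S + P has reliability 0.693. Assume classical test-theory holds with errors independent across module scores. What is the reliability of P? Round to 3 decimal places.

Var(S+P) = 2 + 2·0.22 = 2.440.
True-score variance = ρ_S + ρ_P + 2·0.22, so 0.693 = (0.65 + ρ_P + 0.44) / 2.440.
ρ_P = 0.693·2.440 − 0.65 − 0.44 = 0.601.

0.601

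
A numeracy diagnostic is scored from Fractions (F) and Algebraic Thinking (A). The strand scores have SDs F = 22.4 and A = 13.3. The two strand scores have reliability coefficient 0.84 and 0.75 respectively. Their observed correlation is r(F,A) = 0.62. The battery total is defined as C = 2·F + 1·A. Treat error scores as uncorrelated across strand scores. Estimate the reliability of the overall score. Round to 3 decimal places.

Var(C) = 2²·22.4² + 13.3² + 2·[2·22.4·13.3·0.62] = 2183.93 + 738.842 = 2922.77.
Because errors are independent across components, Cov(Tᵢ,Tⱼ) = Cov(Xᵢ,Xⱼ); the off-diagonal part of the true-score variance is the same as above.
True-score variance = [2²·22.4²·0.84 + 13.3²·0.75] + 738.842 = 1818.58 + 738.842 = 2557.42.
Reliability = 2557.42 / 2922.77 = 0.875.

0.875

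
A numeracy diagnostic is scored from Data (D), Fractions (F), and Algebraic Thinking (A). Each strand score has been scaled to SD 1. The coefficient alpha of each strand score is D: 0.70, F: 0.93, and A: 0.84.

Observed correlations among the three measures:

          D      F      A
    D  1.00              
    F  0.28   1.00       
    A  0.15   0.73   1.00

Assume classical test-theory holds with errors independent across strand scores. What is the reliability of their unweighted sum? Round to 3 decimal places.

Var(D+F+A) = 3 + 2·[0.28 + 0.15 + 0.73] = 3 + 2.32 = 5.32.
Because errors are independent across components, Cov(Tᵢ,Tⱼ) = Cov(Xᵢ,Xⱼ); the off-diagonal part of the true-score variance is the same as above.
True-score variance = [0.70 + 0.93 + 0.84] + 2.32 = 2.47 + 2.32 = 4.79.
Reliability = 4.79 / 5.32 = 0.900.

0.900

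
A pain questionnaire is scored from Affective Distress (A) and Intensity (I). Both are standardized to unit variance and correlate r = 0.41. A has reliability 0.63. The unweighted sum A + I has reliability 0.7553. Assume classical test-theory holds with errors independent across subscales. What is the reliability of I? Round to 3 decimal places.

0.680

Var(A+I) = 2 + 2·0.41 = 2.820.
True-score variance = ρ_A + ρ_I + 2·0.41, so 0.7553 = (0.63 + ρ_I + 0.82) / 2.820.
ρ_I = 0.7553·2.820 − 0.63 − 0.82 = 0.680.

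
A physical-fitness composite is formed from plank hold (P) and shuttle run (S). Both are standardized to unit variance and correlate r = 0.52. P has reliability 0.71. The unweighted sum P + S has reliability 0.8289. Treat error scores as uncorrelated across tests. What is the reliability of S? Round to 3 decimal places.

0.770

Var(P+S) = 2 + 2·0.52 = 3.040.
True-score variance = ρ_P + ρ_S + 2·0.52, so 0.8289 = (0.71 + ρ_S + 1.04) / 3.040.
ρ_S = 0.8289·3.040 − 0.71 − 1.04 = 0.770.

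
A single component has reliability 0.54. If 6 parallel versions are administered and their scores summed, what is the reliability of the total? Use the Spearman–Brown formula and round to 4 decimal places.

0.8757

ρ_k = kρ / (1 + (k−1)ρ) = 6·0.54 / (1 + 5·0.54) = 3.240 / 3.700 = 0.8757.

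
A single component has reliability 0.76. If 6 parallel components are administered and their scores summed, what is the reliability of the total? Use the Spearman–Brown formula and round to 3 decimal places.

ρ_k = kρ / (1 + (k−1)ρ) = 6·0.76 / (1 + 5·0.76) = 4.560 / 4.800 = 0.950.

0.950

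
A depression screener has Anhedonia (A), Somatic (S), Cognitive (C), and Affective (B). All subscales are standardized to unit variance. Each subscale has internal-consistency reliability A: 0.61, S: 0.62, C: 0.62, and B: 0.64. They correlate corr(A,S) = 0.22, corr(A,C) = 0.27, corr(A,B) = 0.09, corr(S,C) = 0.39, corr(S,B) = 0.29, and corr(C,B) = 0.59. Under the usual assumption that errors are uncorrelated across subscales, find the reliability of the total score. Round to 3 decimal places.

0.804

Var(A+S+C+B) = 4 + 2·[0.22 + 0.27 + 0.09 + 0.39 + 0.29 + 0.59] = 4 + 3.7 = 7.7.
Under uncorrelated errors the observed covariances equal the true-score covariances, so only the own-variance terms attenuate.
True-score variance = [0.61 + 0.62 + 0.62 + 0.64] + 3.7 = 2.49 + 3.7 = 6.19.
Reliability = 6.19 / 7.7 = 0.804.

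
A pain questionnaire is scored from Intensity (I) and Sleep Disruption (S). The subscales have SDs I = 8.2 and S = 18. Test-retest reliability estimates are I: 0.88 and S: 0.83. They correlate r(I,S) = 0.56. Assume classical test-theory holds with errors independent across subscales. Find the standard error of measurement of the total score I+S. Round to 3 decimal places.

7.947

Var(total) = 391.24 + 165.312 = 556.552.
True-score variance = 328.091 + 165.312 = 493.403, so reliability = 0.8865.
Error variance = 556.552 − 493.403 = 63.1488; SEM = √63.1488 = 7.947.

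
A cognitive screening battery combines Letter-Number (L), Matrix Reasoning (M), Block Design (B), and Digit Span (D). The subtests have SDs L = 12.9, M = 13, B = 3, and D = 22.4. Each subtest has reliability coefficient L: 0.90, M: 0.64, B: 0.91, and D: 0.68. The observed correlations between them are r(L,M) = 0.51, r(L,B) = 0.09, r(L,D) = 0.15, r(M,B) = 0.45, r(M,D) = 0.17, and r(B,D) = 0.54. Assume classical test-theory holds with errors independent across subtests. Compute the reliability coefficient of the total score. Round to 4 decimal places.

0.8187

Var(L+M+B+D) = 12.9² + 13² + 3² + 22.4² + 2·[12.9·13·0.51 + 12.9·3·0.09 + 12.9·22.4·0.15 + 13·3·0.45 + 13·22.4·0.17 + 3·22.4·0.54] = 846.17 + 471.392 = 1317.56.
With uncorrelated errors the cross-covariances are all true-score covariance, so they carry over unchanged; only the diagonal terms shrink to ρᵢσᵢ².
True-score variance = [12.9²·0.90 + 13²·0.64 + 3²·0.91 + 22.4²·0.68] + 471.392 = 607.316 + 471.392 = 1078.71.
Reliability = 1078.71 / 1317.56 = 0.8187.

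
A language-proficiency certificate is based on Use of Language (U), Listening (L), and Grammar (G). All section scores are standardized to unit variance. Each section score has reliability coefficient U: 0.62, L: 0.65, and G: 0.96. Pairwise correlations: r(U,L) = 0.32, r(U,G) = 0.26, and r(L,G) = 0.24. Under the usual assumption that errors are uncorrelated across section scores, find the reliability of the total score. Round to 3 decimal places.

0.834

Var(U+L+G) = 3 + 2·[0.32 + 0.26 + 0.24] = 3 + 1.64 = 4.64.
Under uncorrelated errors the observed covariances equal the true-score covariances, so only the own-variance terms attenuate.
True-score variance = [0.62 + 0.65 + 0.96] + 1.64 = 2.23 + 1.64 = 3.87.
Reliability = 3.87 / 4.64 = 0.834.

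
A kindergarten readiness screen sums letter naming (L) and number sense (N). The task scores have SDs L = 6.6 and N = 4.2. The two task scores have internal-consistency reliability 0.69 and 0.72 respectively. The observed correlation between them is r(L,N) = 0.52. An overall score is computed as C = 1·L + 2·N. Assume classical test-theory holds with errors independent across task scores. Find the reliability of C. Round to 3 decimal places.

Var(C) = 6.6² + 2²·4.2² + 2·[2·6.6·4.2·0.52] = 114.12 + 57.6576 = 171.778.
Because errors are independent across components, Cov(Tᵢ,Tⱼ) = Cov(Xᵢ,Xⱼ); the off-diagonal part of the true-score variance is the same as above.
True-score variance = [6.6²·0.69 + 2²·4.2²·0.72] + 57.6576 = 80.8596 + 57.6576 = 138.517.
Reliability = 138.517 / 171.778 = 0.806.

0.806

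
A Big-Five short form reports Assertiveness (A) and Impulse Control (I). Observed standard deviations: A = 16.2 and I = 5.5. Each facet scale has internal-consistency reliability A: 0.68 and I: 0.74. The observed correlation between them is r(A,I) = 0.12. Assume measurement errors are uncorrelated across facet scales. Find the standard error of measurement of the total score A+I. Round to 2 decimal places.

9.58

Var(total) = 292.69 + 21.384 = 314.074.
True-score variance = 200.844 + 21.384 = 222.228, so reliability = 0.7076.
Error variance = 314.074 − 222.228 = 91.8458; SEM = √91.8458 = 9.58.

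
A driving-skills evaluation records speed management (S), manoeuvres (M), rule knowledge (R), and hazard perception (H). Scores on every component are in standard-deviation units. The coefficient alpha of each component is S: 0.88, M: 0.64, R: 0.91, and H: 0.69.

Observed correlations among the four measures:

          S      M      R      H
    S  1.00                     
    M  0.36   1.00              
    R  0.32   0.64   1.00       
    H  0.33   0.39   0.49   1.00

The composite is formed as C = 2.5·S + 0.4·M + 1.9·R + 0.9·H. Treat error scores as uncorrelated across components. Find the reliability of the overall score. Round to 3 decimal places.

Var(C) = 2.5² + 0.4² + 1.9² + 0.9² + 2·[0.36 + 4.75·0.32 + 2.25·0.33 + 0.76·0.64 + 0.36·0.39 + 1.71·0.49] = 10.83 + 8.1744 = 19.0044.
With uncorrelated errors the cross-covariances are all true-score covariance, so they carry over unchanged; only the diagonal terms shrink to ρᵢσᵢ².
True-score variance = [2.5²·0.88 + 0.4²·0.64 + 1.9²·0.91 + 0.9²·0.69] + 8.1744 = 9.4464 + 8.1744 = 17.6208.
Reliability = 17.6208 / 19.0044 = 0.927.

0.927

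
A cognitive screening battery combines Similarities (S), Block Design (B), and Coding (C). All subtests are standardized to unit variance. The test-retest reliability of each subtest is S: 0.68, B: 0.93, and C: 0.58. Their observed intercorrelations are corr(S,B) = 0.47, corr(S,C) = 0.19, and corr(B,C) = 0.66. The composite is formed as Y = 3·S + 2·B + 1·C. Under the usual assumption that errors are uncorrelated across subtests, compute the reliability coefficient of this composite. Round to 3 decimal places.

0.847

Var(Y) = 3² + 2² + 1 + 2·[6·0.47 + 3·0.19 + 2·0.66] = 14 + 9.42 = 23.42.
Because errors are independent across components, Cov(Tᵢ,Tⱼ) = Cov(Xᵢ,Xⱼ); the off-diagonal part of the true-score variance is the same as above.
True-score variance = [3²·0.68 + 2²·0.93 + 0.58] + 9.42 = 10.42 + 9.42 = 19.84.
Reliability = 19.84 / 23.42 = 0.847.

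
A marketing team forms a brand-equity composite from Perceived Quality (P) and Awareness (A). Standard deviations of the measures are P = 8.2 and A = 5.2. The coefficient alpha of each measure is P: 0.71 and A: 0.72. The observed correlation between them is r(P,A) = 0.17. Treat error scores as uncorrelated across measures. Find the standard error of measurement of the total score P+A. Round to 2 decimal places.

Var(total) = 94.28 + 14.4976 = 108.778.
True-score variance = 67.2092 + 14.4976 = 81.7068, so reliability = 0.7511.
Error variance = 108.778 − 81.7068 = 27.0708; SEM = √27.0708 = 5.20.

5.20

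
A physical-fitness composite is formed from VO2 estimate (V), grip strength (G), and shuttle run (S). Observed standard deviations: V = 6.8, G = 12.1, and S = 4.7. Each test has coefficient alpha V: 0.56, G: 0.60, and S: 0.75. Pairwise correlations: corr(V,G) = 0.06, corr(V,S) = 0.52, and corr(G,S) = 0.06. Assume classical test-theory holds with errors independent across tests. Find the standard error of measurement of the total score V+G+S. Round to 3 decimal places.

Var(total) = 214.74 + 49.9364 = 264.676.
True-score variance = 130.308 + 49.9364 = 180.244, so reliability = 0.6810.
Error variance = 264.676 − 180.244 = 84.4321; SEM = √84.4321 = 9.189.

9.189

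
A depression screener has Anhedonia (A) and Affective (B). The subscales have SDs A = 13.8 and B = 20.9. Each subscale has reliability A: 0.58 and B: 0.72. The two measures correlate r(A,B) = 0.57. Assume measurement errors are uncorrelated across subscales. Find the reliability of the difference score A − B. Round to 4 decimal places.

Var(A−B) = 13.8² + 20.9² − 2·13.8·20.9·0.57 = 627.25 − 328.799 = 298.451.
Under uncorrelated errors the observed covariances equal the true-score covariances, so only the own-variance terms attenuate.
True-score variance = [13.8²·0.58 + 20.9²·0.72] − 328.799 = 424.958 − 328.799 = 96.1596.
Reliability = 96.1596 / 298.451 = 0.3222.

0.3222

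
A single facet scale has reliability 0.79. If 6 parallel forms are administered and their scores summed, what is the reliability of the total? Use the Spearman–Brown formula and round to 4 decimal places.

ρ_k = kρ / (1 + (k−1)ρ) = 6·0.79 / (1 + 5·0.79) = 4.740 / 4.950 = 0.9576.

0.9576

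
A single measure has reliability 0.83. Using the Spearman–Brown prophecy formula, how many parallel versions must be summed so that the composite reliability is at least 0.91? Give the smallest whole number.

3

k ≥ ρ*(1−ρ₁)/(ρ₁(1−ρ*)) = 0.91·0.17 / (0.83·0.09) = 2.071.
Smallest integer k = 3.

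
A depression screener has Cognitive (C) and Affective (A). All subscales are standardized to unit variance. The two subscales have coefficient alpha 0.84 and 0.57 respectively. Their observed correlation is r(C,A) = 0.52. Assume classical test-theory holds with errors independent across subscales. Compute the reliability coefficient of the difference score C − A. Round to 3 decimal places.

0.385

Var(C−A) = 1 + 1 − 2·0.52 = 2 − 1.04 = 0.96.
Under uncorrelated errors the observed covariances equal the true-score covariances, so only the own-variance terms attenuate.
True-score variance = [0.84 + 0.57] − 1.04 = 1.41 − 1.04 = 0.37.
Reliability = 0.37 / 0.96 = 0.385.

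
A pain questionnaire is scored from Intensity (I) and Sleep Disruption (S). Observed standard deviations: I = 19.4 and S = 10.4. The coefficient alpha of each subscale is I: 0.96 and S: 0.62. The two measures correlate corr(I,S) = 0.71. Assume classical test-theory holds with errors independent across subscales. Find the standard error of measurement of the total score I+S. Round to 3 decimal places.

7.494

Var(total) = 484.52 + 286.499 = 771.019.
True-score variance = 428.365 + 286.499 = 714.864, so reliability = 0.9272.
Error variance = 771.019 − 714.864 = 56.1552; SEM = √56.1552 = 7.494.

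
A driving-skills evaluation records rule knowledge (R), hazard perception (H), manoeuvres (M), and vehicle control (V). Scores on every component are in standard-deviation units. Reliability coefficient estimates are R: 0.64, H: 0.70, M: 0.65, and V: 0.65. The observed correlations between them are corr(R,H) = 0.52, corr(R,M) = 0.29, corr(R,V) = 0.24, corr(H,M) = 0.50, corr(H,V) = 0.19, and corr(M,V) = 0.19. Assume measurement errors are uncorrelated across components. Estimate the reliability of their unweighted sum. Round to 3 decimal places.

0.827

Var(R+H+M+V) = 4 + 2·[0.52 + 0.29 + 0.24 + 0.50 + 0.19 + 0.19] = 4 + 3.86 = 7.86.
Under uncorrelated errors the observed covariances equal the true-score covariances, so only the own-variance terms attenuate.
True-score variance = [0.64 + 0.70 + 0.65 + 0.65] + 3.86 = 2.64 + 3.86 = 6.5.
Reliability = 6.5 / 7.86 = 0.827.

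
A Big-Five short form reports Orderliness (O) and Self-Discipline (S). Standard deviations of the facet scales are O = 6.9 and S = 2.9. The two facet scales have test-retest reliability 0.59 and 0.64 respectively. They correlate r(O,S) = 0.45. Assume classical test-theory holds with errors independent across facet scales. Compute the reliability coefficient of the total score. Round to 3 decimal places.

0.695

Var(O+S) = 6.9² + 2.9² + 2·[6.9·2.9·0.45] = 56.02 + 18.009 = 74.029.
Under uncorrelated errors the observed covariances equal the true-score covariances, so only the own-variance terms attenuate.
True-score variance = [6.9²·0.59 + 2.9²·0.64] + 18.009 = 33.4723 + 18.009 = 51.4813.
Reliability = 51.4813 / 74.029 = 0.695.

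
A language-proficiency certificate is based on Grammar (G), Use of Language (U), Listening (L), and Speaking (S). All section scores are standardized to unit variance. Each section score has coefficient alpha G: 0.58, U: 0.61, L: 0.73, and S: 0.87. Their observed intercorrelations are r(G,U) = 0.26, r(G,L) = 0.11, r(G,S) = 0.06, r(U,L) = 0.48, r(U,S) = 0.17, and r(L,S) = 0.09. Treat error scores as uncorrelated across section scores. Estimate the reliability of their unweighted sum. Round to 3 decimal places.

Var(G+U+L+S) = 4 + 2·[0.26 + 0.11 + 0.06 + 0.48 + 0.17 + 0.09] = 4 + 2.34 = 6.34.
With uncorrelated errors the cross-covariances are all true-score covariance, so they carry over unchanged; only the diagonal terms shrink to ρᵢσᵢ².
True-score variance = [0.58 + 0.61 + 0.73 + 0.87] + 2.34 = 2.79 + 2.34 = 5.13.
Reliability = 5.13 / 6.34 = 0.809.

0.809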